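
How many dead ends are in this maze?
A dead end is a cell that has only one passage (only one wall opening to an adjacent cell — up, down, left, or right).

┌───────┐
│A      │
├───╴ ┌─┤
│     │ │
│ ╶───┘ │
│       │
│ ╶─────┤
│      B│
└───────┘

Checking each cell for number of passages:

Dead ends found at positions:
  (0, 0)
  (0, 3)
  (1, 3)
  (3, 3)
Total dead ends: 4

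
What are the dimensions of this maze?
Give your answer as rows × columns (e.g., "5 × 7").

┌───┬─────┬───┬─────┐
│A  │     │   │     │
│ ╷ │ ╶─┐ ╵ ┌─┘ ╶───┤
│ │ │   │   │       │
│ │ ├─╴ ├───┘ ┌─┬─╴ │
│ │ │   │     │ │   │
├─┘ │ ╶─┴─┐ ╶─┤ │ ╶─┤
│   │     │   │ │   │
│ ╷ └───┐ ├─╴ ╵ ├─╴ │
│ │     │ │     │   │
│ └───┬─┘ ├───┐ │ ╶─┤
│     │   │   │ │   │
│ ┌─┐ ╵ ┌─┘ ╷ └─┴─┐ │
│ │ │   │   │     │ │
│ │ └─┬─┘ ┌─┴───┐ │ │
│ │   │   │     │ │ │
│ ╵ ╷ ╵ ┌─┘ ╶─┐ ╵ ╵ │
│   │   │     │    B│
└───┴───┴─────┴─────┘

Counting the maze dimensions:
Rows (vertical): 9
Columns (horizontal): 10
Dimensions: 9 × 10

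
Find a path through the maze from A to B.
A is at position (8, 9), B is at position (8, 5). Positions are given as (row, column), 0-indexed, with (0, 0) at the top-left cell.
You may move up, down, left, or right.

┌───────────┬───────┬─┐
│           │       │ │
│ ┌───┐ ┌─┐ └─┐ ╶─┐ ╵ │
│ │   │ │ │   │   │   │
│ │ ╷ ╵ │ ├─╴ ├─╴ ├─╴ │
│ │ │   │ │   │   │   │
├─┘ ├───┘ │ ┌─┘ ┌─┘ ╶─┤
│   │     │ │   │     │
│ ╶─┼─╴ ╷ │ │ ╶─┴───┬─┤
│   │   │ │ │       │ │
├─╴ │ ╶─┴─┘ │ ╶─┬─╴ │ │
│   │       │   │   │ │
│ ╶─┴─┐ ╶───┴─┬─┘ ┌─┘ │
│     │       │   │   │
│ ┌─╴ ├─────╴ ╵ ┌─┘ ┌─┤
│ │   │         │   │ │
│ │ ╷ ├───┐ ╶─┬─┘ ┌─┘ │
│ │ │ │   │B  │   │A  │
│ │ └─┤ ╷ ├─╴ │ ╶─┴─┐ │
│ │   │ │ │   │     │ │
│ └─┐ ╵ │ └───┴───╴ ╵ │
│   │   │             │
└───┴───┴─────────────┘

Finding the shortest path from (8, 9) to (8, 5):
Path length: 54 steps
Directions: right → down → down → left → left → left → left → left → left → up → up → left → down → down → left → up → left → up → up → right → up → left → left → up → right → up → left → up → right → up → up → right → down → right → up → up → right → right → down → right → down → left → down → down → down → left → left → down → right → right → right → down → left → down

Solution:

┌───────────┬───────┬─┐
│      ↱ → ↓│       │ │
│ ┌───┐ ┌─┐ └─┐ ╶─┐ ╵ │
│ │↱ ↓│↑│ │↳ ↓│   │   │
│ │ ╷ ╵ │ ├─╴ ├─╴ ├─╴ │
│ │↑│↳ ↑│ │↓ ↲│   │   │
├─┘ ├───┘ │ ┌─┘ ┌─┘ ╶─┤
│↱ ↑│     │↓│   │     │
│ ╶─┼─╴ ╷ │ │ ╶─┴───┬─┤
│↑ ↰│   │ │↓│       │ │
├─╴ │ ╶─┴─┘ │ ╶─┬─╴ │ │
│↱ ↑│  ↓ ← ↲│   │   │ │
│ ╶─┴─┐ ╶───┴─┬─┘ ┌─┘ │
│↑ ← ↰│↳ → → ↓│   │   │
│ ┌─╴ ├─────╴ ╵ ┌─┘ ┌─┤
│ │↱ ↑│    ↓ ↲  │   │ │
│ │ ╷ ├───┐ ╶─┬─┘ ┌─┘ │
│ │↑│ │↓ ↰│B  │   │A ↓│
│ │ └─┤ ╷ ├─╴ │ ╶─┴─┐ │
│ │↑ ↰│↓│↑│   │     │↓│
│ └─┐ ╵ │ └───┴───╴ ╵ │
│   │↑ ↲│↑ ← ← ← ← ← ↲│
└───┴───┴─────────────┘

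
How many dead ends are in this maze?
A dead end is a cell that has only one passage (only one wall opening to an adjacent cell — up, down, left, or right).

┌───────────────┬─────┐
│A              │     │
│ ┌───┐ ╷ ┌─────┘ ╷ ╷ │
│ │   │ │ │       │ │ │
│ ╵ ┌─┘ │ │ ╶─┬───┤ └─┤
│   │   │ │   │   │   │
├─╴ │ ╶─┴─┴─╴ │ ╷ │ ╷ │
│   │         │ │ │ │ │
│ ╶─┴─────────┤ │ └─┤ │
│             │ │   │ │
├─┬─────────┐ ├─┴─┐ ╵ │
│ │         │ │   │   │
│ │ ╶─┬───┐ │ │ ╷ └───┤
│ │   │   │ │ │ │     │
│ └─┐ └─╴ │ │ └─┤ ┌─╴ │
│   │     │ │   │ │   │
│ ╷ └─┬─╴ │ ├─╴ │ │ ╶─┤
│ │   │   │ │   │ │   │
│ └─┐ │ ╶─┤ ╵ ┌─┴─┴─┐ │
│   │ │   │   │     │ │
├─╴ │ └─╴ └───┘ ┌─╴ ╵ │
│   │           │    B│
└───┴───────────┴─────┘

Checking each cell for number of passages:

Dead ends found at positions:
  (0, 7)
  (1, 2)
  (1, 10)
  (2, 4)
  (3, 9)
  (4, 7)
  (5, 0)
  (6, 3)
  (6, 7)
  (8, 8)
  (10, 0)
  (10, 8)
Total dead ends: 12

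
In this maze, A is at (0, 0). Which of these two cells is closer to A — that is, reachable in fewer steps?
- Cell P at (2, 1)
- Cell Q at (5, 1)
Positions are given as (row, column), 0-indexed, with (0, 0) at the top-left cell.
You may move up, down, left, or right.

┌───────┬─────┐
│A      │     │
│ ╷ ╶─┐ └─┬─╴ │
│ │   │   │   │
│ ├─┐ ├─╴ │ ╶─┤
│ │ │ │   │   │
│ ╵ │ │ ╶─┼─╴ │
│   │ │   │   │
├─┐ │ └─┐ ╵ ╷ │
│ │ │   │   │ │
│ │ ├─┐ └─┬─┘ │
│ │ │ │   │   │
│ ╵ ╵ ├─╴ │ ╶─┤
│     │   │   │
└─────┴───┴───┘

Shortest path A → P at (2, 1): 5 steps
Shortest path A → Q at (5, 1): 6 steps

P is closer (5 steps vs 6 steps).

Path to P:

┌───────┬─────┐
│A      │     │
│ ╷ ╶─┐ └─┬─╴ │
│↓│   │   │   │
│ ├─┐ ├─╴ │ ╶─┤
│↓│P│ │   │   │
│ ╵ │ │ ╶─┼─╴ │
│↳ ↑│ │   │   │
├─┐ │ └─┐ ╵ ╷ │
│ │ │   │   │ │
│ │ ├─┐ └─┬─┘ │
│ │ │ │   │   │
│ ╵ ╵ ├─╴ │ ╶─┤
│     │   │   │
└─────┴───┴───┘

Path to Q:

┌───────┬─────┐
│A      │     │
│ ╷ ╶─┐ └─┬─╴ │
│↓│   │   │   │
│ ├─┐ ├─╴ │ ╶─┤
│↓│ │ │   │   │
│ ╵ │ │ ╶─┼─╴ │
│↳ ↓│ │   │   │
├─┐ │ └─┐ ╵ ╷ │
│ │↓│   │   │ │
│ │ ├─┐ └─┬─┘ │
│ │Q│ │   │   │
│ ╵ ╵ ├─╴ │ ╶─┤
│     │   │   │
└─────┴───┴───┘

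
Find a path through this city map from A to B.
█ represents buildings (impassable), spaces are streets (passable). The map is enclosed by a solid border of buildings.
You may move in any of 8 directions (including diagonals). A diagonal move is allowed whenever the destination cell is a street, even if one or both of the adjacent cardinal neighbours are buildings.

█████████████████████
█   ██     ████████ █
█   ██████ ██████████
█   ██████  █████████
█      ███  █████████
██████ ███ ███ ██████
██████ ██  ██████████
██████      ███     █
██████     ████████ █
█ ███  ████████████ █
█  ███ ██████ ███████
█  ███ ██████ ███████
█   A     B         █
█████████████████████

Finding the shortest path from A to B:
Movement: 8-directional
Path length: 6 steps
Directions: right → right → right → right → right → right

Solution:

█████████████████████
█   ██     ████████ █
█   ██████ ██████████
█   ██████  █████████
█      ███  █████████
██████ ███ ███ ██████
██████ ██  ██████████
██████      ███     █
██████     ████████ █
█ ███  ████████████ █
█  ███ ██████ ███████
█  ███ ██████ ███████
█   A→→→→→B         █
█████████████████████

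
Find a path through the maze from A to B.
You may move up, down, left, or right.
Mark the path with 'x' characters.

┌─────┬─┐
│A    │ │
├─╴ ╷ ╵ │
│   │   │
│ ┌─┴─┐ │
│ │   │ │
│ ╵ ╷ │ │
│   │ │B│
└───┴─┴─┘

Finding the shortest path through the maze:
Path length: 6 steps
Directions: right → right → down → right → down → down

Solution:

┌─────┬─┐
│A x x│ │
├─╴ ╷ ╵ │
│   │x x│
│ ┌─┴─┐ │
│ │   │x│
│ ╵ ╷ │ │
│   │ │B│
└───┴─┴─┘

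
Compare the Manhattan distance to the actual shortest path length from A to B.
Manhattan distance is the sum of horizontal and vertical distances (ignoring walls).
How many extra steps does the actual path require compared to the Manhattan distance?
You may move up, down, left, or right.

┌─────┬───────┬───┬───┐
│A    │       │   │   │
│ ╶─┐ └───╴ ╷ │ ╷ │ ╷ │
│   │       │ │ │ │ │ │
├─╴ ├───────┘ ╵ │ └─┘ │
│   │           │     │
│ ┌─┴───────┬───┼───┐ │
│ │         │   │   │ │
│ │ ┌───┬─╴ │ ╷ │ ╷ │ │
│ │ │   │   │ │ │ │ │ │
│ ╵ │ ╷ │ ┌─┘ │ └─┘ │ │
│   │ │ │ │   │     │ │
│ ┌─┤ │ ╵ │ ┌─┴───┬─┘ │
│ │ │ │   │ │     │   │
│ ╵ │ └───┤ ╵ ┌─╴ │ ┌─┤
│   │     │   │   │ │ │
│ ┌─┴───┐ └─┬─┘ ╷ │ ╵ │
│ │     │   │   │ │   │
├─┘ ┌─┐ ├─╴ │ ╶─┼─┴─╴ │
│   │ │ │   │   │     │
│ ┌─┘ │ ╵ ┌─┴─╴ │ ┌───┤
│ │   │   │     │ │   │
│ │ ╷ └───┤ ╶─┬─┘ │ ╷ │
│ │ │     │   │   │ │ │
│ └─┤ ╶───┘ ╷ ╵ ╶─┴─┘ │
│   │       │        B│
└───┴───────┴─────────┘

Manhattan distance: |12 - 0| + |10 - 0| = 22
Actual path length: 36
Extra steps: 36 - 22 = 14

Solution:

┌─────┬───────┬───┬───┐
│A → ↓│    ↱ ↓│↱ ↓│   │
│ ╶─┐ └───╴ ╷ │ ╷ │ ╷ │
│   │↳ → → ↑│↓│↑│↓│ │ │
├─╴ ├───────┘ ╵ │ └─┘ │
│   │        ↳ ↑│↳ → ↓│
│ ┌─┴───────┬───┼───┐ │
│ │         │   │   │↓│
│ │ ┌───┬─╴ │ ╷ │ ╷ │ │
│ │ │   │   │ │ │ │ │↓│
│ ╵ │ ╷ │ ┌─┘ │ └─┘ │ │
│   │ │ │ │   │     │↓│
│ ┌─┤ │ ╵ │ ┌─┴───┬─┘ │
│ │ │ │   │ │     │↓ ↲│
│ ╵ │ └───┤ ╵ ┌─╴ │ ┌─┤
│   │     │   │   │↓│ │
│ ┌─┴───┐ └─┬─┘ ╷ │ ╵ │
│ │     │   │   │ │↳ ↓│
├─┘ ┌─┐ ├─╴ │ ╶─┼─┴─╴ │
│   │ │ │   │   │↓ ← ↲│
│ ┌─┘ │ ╵ ┌─┴─╴ │ ┌───┤
│ │   │   │     │↓│   │
│ │ ╷ └───┤ ╶─┬─┘ │ ╷ │
│ │ │     │   │↓ ↲│ │ │
│ └─┤ ╶───┘ ╷ ╵ ╶─┴─┘ │
│   │       │  ↳ → → B│
└───┴───────┴─────────┘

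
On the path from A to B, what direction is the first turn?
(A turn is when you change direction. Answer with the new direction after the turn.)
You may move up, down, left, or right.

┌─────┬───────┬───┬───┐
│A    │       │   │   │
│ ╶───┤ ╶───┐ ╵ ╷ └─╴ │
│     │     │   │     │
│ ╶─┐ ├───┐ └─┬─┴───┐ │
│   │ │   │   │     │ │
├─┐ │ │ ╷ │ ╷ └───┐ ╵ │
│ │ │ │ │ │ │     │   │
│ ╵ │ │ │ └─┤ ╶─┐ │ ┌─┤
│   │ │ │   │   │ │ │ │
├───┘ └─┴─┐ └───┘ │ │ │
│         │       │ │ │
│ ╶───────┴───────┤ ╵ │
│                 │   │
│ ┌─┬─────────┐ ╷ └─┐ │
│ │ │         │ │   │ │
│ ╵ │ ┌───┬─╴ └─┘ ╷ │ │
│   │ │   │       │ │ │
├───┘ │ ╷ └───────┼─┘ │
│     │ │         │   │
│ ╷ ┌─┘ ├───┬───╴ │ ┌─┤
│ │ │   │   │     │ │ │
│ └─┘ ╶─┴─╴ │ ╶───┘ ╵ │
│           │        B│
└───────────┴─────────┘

Directions: down, right, right, down, down, down, down, left, left, down, right, right, right, right, right, right, right, right, down, down, left, left, up, left, left, left, left, down, down, left, left, down, down, right, right, up, right, up, up, right, down, right, right, right, right, down, left, left, down, right, right, right, right
First turn direction: right

Solution:

┌─────┬───────┬───┬───┐
│A    │       │   │   │
│ ╶───┤ ╶───┐ ╵ ╷ └─╴ │
│↳ → ↓│     │   │     │
│ ╶─┐ ├───┐ └─┬─┴───┐ │
│   │↓│   │   │     │ │
├─┐ │ │ ╷ │ ╷ └───┐ ╵ │
│ │ │↓│ │ │ │     │   │
│ ╵ │ │ │ └─┤ ╶─┐ │ ┌─┤
│   │↓│ │   │   │ │ │ │
├───┘ └─┴─┐ └───┘ │ │ │
│↓ ← ↲    │       │ │ │
│ ╶───────┴───────┤ ╵ │
│↳ → → → → → → → ↓│   │
│ ┌─┬─────────┐ ╷ └─┐ │
│ │ │↓ ← ← ← ↰│ │↓  │ │
│ ╵ │ ┌───┬─╴ └─┘ ╷ │ │
│   │↓│↱ ↓│  ↑ ← ↲│ │ │
├───┘ │ ╷ └───────┼─┘ │
│↓ ← ↲│↑│↳ → → → ↓│   │
│ ╷ ┌─┘ ├───┬───╴ │ ┌─┤
│↓│ │↱ ↑│   │↓ ← ↲│ │ │
│ └─┘ ╶─┴─╴ │ ╶───┘ ╵ │
│↳ → ↑      │↳ → → → B│
└───────────┴─────────┘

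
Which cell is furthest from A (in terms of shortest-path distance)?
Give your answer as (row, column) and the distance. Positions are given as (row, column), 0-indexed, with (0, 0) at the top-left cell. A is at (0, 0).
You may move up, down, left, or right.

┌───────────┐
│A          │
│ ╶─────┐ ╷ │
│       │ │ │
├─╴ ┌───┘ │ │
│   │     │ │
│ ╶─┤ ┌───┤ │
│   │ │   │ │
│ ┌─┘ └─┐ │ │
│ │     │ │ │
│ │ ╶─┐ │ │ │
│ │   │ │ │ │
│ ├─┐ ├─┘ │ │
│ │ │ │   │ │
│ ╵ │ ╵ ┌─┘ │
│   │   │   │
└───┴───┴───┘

Computing BFS distances from A to all cells:
Furthest cell: (3, 3)
Distance: 22 steps

Path from A to the furthest cell:

┌───────────┐
│A → → → ↓  │
│ ╶─────┐ ╷ │
│       │↓│ │
├─╴ ┌───┘ │ │
│   │↓ ← ↲│ │
│ ╶─┤ ┌───┤ │
│   │↓│B ↰│ │
│ ┌─┘ └─┐ │ │
│ │↓ ↲  │↑│ │
│ │ ╶─┐ │ │ │
│ │↳ ↓│ │↑│ │
│ ├─┐ ├─┘ │ │
│ │ │↓│↱ ↑│ │
│ ╵ │ ╵ ┌─┘ │
│   │↳ ↑│   │
└───┴───┴───┘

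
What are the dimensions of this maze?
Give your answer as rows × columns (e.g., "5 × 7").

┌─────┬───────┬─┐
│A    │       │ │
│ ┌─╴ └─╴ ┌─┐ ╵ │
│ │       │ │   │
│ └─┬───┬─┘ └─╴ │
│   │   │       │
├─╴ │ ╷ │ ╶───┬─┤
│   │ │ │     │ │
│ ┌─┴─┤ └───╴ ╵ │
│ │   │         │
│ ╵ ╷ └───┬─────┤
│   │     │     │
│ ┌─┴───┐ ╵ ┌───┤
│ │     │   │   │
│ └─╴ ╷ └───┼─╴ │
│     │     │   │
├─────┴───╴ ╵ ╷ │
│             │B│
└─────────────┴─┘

Counting the maze dimensions:
Rows (vertical): 9
Columns (horizontal): 8
Dimensions: 9 × 8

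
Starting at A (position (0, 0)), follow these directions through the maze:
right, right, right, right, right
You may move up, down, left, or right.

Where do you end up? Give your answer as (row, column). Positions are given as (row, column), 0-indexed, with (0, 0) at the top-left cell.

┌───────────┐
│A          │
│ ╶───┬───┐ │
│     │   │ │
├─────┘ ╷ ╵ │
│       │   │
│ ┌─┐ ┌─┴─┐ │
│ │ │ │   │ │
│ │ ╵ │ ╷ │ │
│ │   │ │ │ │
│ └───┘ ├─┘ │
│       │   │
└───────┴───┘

Following directions step by step:
Start: (0, 0)
  right: (0, 0) → (0, 1)
  right: (0, 1) → (0, 2)
  right: (0, 2) → (0, 3)
  right: (0, 3) → (0, 4)
  right: (0, 4) → (0, 5)
Final position: (0, 5)

Path taken:

┌───────────┐
│A → → → → B│
│ ╶───┬───┐ │
│     │   │ │
├─────┘ ╷ ╵ │
│       │   │
│ ┌─┐ ┌─┴─┐ │
│ │ │ │   │ │
│ │ ╵ │ ╷ │ │
│ │   │ │ │ │
│ └───┘ ├─┘ │
│       │   │
└───────┴───┘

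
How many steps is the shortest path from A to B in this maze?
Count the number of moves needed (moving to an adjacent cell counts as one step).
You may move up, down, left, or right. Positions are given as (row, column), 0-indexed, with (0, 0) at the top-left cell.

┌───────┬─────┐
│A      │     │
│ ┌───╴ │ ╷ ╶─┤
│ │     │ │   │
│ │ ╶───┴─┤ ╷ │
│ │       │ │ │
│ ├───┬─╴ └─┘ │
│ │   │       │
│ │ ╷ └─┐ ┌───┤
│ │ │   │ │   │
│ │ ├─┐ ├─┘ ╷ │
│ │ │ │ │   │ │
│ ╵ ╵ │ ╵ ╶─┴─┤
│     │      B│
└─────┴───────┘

Using BFS to find shortest path:
Start: (0, 0), End: (6, 6)
Path found:
(0,0) → (1,0) → (2,0) → (3,0) → (4,0) → (5,0) → (6,0) → (6,1) → (5,1) → (4,1) → (3,1) → (3,2) → (4,2) → (4,3) → (5,3) → (6,3) → (6,4) → (6,5) → (6,6)
Number of steps: 18

Solution:

┌───────┬─────┐
│A      │     │
│ ┌───╴ │ ╷ ╶─┤
│↓│     │ │   │
│ │ ╶───┴─┤ ╷ │
│↓│       │ │ │
│ ├───┬─╴ └─┘ │
│↓│↱ ↓│       │
│ │ ╷ └─┐ ┌───┤
│↓│↑│↳ ↓│ │   │
│ │ ├─┐ ├─┘ ╷ │
│↓│↑│ │↓│   │ │
│ ╵ ╵ │ ╵ ╶─┴─┤
│↳ ↑  │↳ → → B│
└─────┴───────┘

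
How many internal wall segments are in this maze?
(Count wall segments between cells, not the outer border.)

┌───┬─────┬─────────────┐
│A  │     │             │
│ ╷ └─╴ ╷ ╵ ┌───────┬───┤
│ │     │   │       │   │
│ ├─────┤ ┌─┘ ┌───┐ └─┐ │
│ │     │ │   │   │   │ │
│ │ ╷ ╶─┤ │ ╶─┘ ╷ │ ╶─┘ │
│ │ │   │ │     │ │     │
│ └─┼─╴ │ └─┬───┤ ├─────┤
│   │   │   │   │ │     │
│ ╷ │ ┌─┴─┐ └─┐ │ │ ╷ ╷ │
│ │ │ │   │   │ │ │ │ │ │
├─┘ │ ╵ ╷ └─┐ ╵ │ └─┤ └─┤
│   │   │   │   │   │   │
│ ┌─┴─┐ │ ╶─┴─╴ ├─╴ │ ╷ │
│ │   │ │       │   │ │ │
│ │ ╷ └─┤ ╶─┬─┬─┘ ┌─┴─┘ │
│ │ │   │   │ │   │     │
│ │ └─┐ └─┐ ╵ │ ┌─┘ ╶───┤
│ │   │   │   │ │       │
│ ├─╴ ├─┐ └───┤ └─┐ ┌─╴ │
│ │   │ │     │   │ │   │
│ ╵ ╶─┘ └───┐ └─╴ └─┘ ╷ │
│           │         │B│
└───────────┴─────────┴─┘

Counting internal wall segments:
Total internal walls: 121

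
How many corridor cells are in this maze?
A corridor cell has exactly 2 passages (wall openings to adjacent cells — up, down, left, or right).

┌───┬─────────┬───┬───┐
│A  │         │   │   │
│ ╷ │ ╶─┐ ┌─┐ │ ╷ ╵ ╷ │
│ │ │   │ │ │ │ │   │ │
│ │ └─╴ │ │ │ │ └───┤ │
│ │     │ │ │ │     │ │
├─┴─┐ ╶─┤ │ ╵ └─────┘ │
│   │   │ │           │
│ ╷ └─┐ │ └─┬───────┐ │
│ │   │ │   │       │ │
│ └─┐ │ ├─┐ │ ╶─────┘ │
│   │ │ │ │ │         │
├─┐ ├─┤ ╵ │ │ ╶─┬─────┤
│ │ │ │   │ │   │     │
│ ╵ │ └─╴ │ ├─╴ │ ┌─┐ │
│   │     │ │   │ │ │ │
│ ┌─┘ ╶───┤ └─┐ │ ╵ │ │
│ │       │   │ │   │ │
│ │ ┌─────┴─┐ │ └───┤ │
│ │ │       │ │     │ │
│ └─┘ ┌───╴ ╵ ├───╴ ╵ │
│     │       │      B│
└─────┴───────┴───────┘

Counting cells with exactly 2 passages:
Total corridor cells: 95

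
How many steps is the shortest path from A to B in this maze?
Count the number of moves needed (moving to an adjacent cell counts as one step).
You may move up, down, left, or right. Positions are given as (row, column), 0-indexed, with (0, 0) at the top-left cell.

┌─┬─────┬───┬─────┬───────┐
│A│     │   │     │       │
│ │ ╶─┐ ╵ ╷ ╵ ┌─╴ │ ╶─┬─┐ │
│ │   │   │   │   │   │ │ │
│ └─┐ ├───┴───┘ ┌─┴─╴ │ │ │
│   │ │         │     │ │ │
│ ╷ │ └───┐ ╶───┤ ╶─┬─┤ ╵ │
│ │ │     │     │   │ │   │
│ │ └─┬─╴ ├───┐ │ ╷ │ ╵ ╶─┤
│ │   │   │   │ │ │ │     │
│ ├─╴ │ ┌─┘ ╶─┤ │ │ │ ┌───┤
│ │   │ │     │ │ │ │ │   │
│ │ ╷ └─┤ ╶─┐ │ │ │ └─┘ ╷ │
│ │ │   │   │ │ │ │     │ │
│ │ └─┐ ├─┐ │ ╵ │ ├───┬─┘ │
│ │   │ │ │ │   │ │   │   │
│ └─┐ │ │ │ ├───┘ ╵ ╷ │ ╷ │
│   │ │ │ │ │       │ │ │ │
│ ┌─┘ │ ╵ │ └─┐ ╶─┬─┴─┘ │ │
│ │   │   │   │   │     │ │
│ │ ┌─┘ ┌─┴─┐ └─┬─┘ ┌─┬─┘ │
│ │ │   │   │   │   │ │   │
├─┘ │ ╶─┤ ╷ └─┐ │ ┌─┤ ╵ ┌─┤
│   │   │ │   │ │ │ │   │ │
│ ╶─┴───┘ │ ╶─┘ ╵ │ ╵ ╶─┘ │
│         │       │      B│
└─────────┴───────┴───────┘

Using BFS to find shortest path:
Start: (0, 0), End: (12, 12)
Path found:
(0,0) → (1,0) → (2,0) → (2,1) → (3,1) → (4,1) → (4,2) → (5,2) → (5,1) → (6,1) → (7,1) → (7,2) → (8,2) → (9,2) → (9,1) → (10,1) → (11,1) → (11,0) → (12,0) → (12,1) → (12,2) → (12,3) → (12,4) → (11,4) → (10,4) → (10,5) → (11,5) → (12,5) → (12,6) → (12,7) → (12,8) → (11,8) → (10,8) → (10,9) → (9,9) → (9,10) → (9,11) → (8,11) → (7,11) → (7,12) → (8,12) → (9,12) → (10,12) → (10,11) → (11,11) → (11,10) → (12,10) → (12,11) → (12,12)
Number of steps: 48

Solution:

┌─┬─────┬───┬─────┬───────┐
│A│     │   │     │       │
│ │ ╶─┐ ╵ ╷ ╵ ┌─╴ │ ╶─┬─┐ │
│↓│   │   │   │   │   │ │ │
│ └─┐ ├───┴───┘ ┌─┴─╴ │ │ │
│↳ ↓│ │         │     │ │ │
│ ╷ │ └───┐ ╶───┤ ╶─┬─┤ ╵ │
│ │↓│     │     │   │ │   │
│ │ └─┬─╴ ├───┐ │ ╷ │ ╵ ╶─┤
│ │↳ ↓│   │   │ │ │ │     │
│ ├─╴ │ ┌─┘ ╶─┤ │ │ │ ┌───┤
│ │↓ ↲│ │     │ │ │ │ │   │
│ │ ╷ └─┤ ╶─┐ │ │ │ └─┘ ╷ │
│ │↓│   │   │ │ │ │     │ │
│ │ └─┐ ├─┐ │ ╵ │ ├───┬─┘ │
│ │↳ ↓│ │ │ │   │ │   │↱ ↓│
│ └─┐ │ │ │ ├───┘ ╵ ╷ │ ╷ │
│   │↓│ │ │ │       │ │↑│↓│
│ ┌─┘ │ ╵ │ └─┐ ╶─┬─┴─┘ │ │
│ │↓ ↲│   │   │   │↱ → ↑│↓│
│ │ ┌─┘ ┌─┴─┐ └─┬─┘ ┌─┬─┘ │
│ │↓│   │↱ ↓│   │↱ ↑│ │↓ ↲│
├─┘ │ ╶─┤ ╷ └─┐ │ ┌─┤ ╵ ┌─┤
│↓ ↲│   │↑│↓  │ │↑│ │↓ ↲│ │
│ ╶─┴───┘ │ ╶─┘ ╵ │ ╵ ╶─┘ │
│↳ → → → ↑│↳ → → ↑│  ↳ → B│
└─────────┴───────┴───────┘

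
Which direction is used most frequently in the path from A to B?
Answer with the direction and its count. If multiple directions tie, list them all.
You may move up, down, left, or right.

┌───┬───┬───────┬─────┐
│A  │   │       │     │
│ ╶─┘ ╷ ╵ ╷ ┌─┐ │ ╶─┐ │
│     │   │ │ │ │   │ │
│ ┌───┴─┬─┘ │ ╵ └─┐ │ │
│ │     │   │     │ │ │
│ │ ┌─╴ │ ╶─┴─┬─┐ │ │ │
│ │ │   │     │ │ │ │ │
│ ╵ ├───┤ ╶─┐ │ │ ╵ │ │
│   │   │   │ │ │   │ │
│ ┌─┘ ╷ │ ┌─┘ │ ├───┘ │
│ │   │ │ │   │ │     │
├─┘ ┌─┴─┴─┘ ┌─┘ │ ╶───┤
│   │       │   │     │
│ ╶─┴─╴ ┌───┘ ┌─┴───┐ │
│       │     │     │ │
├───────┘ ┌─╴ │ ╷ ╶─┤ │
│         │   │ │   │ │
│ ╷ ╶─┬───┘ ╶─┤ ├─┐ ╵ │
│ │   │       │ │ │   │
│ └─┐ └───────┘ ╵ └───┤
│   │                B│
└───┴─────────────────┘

Directions: down, right, right, up, right, down, right, up, right, right, right, down, down, right, down, down, right, up, up, up, left, up, right, right, down, down, down, down, down, left, left, down, right, right, down, down, down, left, up, left, up, left, down, down, down, right, right, right
Counts: {'down': 18, 'right': 16, 'up': 8, 'left': 6}
Most common: down (18 times)

Solution:

┌───┬───┬───────┬─────┐
│A  │↱ ↓│↱ → → ↓│↱ → ↓│
│ ╶─┘ ╷ ╵ ╷ ┌─┐ │ ╶─┐ │
│↳ → ↑│↳ ↑│ │ │↓│↑ ↰│↓│
│ ┌───┴─┬─┘ │ ╵ └─┐ │ │
│ │     │   │  ↳ ↓│↑│↓│
│ │ ┌─╴ │ ╶─┴─┬─┐ │ │ │
│ │ │   │     │ │↓│↑│↓│
│ ╵ ├───┤ ╶─┐ │ │ ╵ │ │
│   │   │   │ │ │↳ ↑│↓│
│ ┌─┘ ╷ │ ┌─┘ │ ├───┘ │
│ │   │ │ │   │ │↓ ← ↲│
├─┘ ┌─┴─┴─┘ ┌─┘ │ ╶───┤
│   │       │   │↳ → ↓│
│ ╶─┴─╴ ┌───┘ ┌─┴───┐ │
│       │     │↓ ↰  │↓│
├───────┘ ┌─╴ │ ╷ ╶─┤ │
│         │   │↓│↑ ↰│↓│
│ ╷ ╶─┬───┘ ╶─┤ ├─┐ ╵ │
│ │   │       │↓│ │↑ ↲│
│ └─┐ └───────┘ ╵ └───┤
│   │          ↳ → → B│
└───┴─────────────────┘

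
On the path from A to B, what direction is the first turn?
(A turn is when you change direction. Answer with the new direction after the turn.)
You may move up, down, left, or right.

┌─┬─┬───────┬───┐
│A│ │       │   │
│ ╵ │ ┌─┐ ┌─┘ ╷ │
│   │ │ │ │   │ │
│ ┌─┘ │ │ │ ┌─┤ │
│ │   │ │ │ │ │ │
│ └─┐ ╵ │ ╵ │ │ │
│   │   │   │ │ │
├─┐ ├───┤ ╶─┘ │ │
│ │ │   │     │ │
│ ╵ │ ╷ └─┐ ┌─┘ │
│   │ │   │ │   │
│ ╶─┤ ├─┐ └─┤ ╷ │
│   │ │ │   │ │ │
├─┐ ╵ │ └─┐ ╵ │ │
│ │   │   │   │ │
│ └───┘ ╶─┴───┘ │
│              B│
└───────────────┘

Directions: down, down, down, right, down, down, left, down, right, down, right, up, up, up, right, down, right, down, right, down, right, up, up, right, down, down, down
First turn direction: right

Solution:

┌─┬─┬───────┬───┐
│A│ │       │   │
│ ╵ │ ┌─┐ ┌─┘ ╷ │
│↓  │ │ │ │   │ │
│ ┌─┘ │ │ │ ┌─┤ │
│↓│   │ │ │ │ │ │
│ └─┐ ╵ │ ╵ │ │ │
│↳ ↓│   │   │ │ │
├─┐ ├───┤ ╶─┘ │ │
│ │↓│↱ ↓│     │ │
│ ╵ │ ╷ └─┐ ┌─┘ │
│↓ ↲│↑│↳ ↓│ │↱ ↓│
│ ╶─┤ ├─┐ └─┤ ╷ │
│↳ ↓│↑│ │↳ ↓│↑│↓│
├─┐ ╵ │ └─┐ ╵ │ │
│ │↳ ↑│   │↳ ↑│↓│
│ └───┘ ╶─┴───┘ │
│              B│
└───────────────┘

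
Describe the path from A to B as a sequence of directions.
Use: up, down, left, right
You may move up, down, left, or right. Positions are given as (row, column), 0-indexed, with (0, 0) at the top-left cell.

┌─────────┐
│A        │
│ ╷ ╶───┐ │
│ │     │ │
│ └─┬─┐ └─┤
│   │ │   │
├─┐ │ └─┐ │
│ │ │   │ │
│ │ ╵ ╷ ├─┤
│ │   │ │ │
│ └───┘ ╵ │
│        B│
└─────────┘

Finding the path and converting it to directions:
Path through cells: (0,0) → (1,0) → (2,0) → (2,1) → (3,1) → (4,1) → (4,2) → (3,2) → (3,3) → (4,3) → (5,3) → (5,4)
Directions: down, down, right, down, down, right, up, right, down, down, right

Solution:

┌─────────┐
│A        │
│ ╷ ╶───┐ │
│↓│     │ │
│ └─┬─┐ └─┤
│↳ ↓│ │   │
├─┐ │ └─┐ │
│ │↓│↱ ↓│ │
│ │ ╵ ╷ ├─┤
│ │↳ ↑│↓│ │
│ └───┘ ╵ │
│      ↳ B│
└─────────┘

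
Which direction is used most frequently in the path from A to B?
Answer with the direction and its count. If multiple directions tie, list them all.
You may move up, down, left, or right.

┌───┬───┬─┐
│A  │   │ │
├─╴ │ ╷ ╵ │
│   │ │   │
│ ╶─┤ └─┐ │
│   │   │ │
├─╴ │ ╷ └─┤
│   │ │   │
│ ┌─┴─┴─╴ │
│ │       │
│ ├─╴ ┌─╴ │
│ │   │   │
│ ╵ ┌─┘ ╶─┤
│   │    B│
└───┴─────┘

Directions: right, down, left, down, right, down, left, down, down, down, right, up, right, up, right, right, down, left, down, right
Counts: {'right': 7, 'down': 8, 'left': 3, 'up': 2}
Most common: down (8 times)

Solution:

┌───┬───┬─┐
│A ↓│   │ │
├─╴ │ ╷ ╵ │
│↓ ↲│ │   │
│ ╶─┤ └─┐ │
│↳ ↓│   │ │
├─╴ │ ╷ └─┤
│↓ ↲│ │   │
│ ┌─┴─┴─╴ │
│↓│  ↱ → ↓│
│ ├─╴ ┌─╴ │
│↓│↱ ↑│↓ ↲│
│ ╵ ┌─┘ ╶─┤
│↳ ↑│  ↳ B│
└───┴─────┘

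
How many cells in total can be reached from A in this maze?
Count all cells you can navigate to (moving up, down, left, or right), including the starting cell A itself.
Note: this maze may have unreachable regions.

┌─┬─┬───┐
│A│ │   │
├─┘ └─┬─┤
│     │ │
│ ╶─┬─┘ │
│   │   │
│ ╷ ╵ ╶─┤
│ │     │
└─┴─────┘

Using BFS/flood-fill to find all reachable cells from A:
Maze size: 4 × 4 = 16 total cells
15 cell(s) are walled off and cannot be reached from A.
Reachable cells: 1

Reachable region (· marks reachable cells):

┌─┬─┬───┐
│A│ │   │
├─┘ └─┬─┤
│     │ │
│ ╶─┬─┘ │
│   │   │
│ ╷ ╵ ╶─┤
│ │     │
└─┴─────┘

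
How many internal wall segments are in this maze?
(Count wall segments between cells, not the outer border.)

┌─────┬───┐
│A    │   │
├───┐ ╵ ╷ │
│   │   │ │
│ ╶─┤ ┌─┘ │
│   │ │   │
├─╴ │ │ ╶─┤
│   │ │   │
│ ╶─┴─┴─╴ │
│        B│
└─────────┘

Counting internal wall segments:
Total internal walls: 16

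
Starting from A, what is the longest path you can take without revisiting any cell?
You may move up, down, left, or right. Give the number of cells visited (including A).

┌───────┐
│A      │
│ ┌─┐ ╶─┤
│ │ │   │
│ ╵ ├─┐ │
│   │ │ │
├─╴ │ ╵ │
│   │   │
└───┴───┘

Finding longest simple path using DFS:
Start: (0, 0)
Longest path visits 9 cells
Path: A → right → right → down → right → down → down → left → up

Solution:

┌───────┐
│A → ↓  │
│ ┌─┐ ╶─┤
│ │ │↳ ↓│
│ ╵ ├─┐ │
│   │B│↓│
├─╴ │ ╵ │
│   │↑ ↲│
└───┴───┘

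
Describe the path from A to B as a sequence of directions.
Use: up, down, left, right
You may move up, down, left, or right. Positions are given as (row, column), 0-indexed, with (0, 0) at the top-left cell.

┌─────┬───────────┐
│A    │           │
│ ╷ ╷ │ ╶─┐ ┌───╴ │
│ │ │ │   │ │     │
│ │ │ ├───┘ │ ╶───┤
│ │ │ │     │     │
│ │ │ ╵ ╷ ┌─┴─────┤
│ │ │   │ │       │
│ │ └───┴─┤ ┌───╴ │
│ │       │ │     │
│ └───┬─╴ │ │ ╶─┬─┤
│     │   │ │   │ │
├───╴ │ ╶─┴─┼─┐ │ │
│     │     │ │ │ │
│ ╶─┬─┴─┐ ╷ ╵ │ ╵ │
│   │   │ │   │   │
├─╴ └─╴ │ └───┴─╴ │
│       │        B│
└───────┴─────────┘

Finding the path and converting it to directions:
Path through cells: (0,0) → (0,1) → (1,1) → (2,1) → (3,1) → (4,1) → (4,2) → (4,3) → (4,4) → (5,4) → (5,3) → (6,3) → (6,4) → (7,4) → (8,4) → (8,5) → (8,6) → (8,7) → (8,8)
Directions: right, down, down, down, down, right, right, right, down, left, down, right, down, down, right, right, right, right

Solution:

┌─────┬───────────┐
│A ↓  │           │
│ ╷ ╷ │ ╶─┐ ┌───╴ │
│ │↓│ │   │ │     │
│ │ │ ├───┘ │ ╶───┤
│ │↓│ │     │     │
│ │ │ ╵ ╷ ┌─┴─────┤
│ │↓│   │ │       │
│ │ └───┴─┤ ┌───╴ │
│ │↳ → → ↓│ │     │
│ └───┬─╴ │ │ ╶─┬─┤
│     │↓ ↲│ │   │ │
├───╴ │ ╶─┴─┼─┐ │ │
│     │↳ ↓  │ │ │ │
│ ╶─┬─┴─┐ ╷ ╵ │ ╵ │
│   │   │↓│   │   │
├─╴ └─╴ │ └───┴─╴ │
│       │↳ → → → B│
└───────┴─────────┘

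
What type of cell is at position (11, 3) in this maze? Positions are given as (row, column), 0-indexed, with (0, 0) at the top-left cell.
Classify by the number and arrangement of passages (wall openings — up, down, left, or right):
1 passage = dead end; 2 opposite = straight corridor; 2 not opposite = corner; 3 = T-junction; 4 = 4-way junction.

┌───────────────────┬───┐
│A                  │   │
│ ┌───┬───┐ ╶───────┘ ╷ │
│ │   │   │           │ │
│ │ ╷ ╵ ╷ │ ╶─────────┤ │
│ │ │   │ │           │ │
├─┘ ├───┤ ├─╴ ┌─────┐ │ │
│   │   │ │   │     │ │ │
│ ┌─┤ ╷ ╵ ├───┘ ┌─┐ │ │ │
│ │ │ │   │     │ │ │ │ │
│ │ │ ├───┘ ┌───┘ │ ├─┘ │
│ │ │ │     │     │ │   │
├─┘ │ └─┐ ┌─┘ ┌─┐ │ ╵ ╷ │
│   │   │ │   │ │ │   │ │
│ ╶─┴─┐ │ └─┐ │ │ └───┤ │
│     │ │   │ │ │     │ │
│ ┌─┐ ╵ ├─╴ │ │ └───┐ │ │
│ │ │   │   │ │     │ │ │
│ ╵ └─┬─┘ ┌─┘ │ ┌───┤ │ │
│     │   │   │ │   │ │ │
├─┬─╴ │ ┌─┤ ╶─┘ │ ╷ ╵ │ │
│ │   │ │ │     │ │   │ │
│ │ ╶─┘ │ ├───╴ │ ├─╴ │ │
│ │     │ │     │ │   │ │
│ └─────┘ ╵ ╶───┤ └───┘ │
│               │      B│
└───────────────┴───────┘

Checking cell at (11, 3):
Number of passages: 2
Cell type: corner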